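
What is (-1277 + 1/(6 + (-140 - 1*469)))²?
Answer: 592949281024/363609 ≈ 1.6307e+6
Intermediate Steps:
(-1277 + 1/(6 + (-140 - 1*469)))² = (-1277 + 1/(6 + (-140 - 469)))² = (-1277 + 1/(6 - 609))² = (-1277 + 1/(-603))² = (-1277 - 1/603)² = (-770032/603)² = 592949281024/363609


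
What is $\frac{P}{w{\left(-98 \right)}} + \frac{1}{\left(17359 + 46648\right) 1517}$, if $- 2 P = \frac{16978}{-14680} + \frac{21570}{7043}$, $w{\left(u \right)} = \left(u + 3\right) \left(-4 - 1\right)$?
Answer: $- \frac{9567638369558487}{4768594644831341000} \approx -0.0020064$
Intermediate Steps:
$w{\left(u \right)} = -15 - 5 u$ ($w{\left(u \right)} = \left(3 + u\right) \left(-4 - 1\right) = \left(3 + u\right) \left(-5\right) = -15 - 5 u$)
$P = - \frac{98535773}{103391240}$ ($P = - \frac{\frac{16978}{-14680} + \frac{21570}{7043}}{2} = - \frac{16978 \left(- \frac{1}{14680}\right) + 21570 \cdot \frac{1}{7043}}{2} = - \frac{- \frac{8489}{7340} + \frac{21570}{7043}}{2} = \left(- \frac{1}{2}\right) \frac{98535773}{51695620} = - \frac{98535773}{103391240} \approx -0.95304$)
$\frac{P}{w{\left(-98 \right)}} + \frac{1}{\left(17359 + 46648\right) 1517} = - \frac{98535773}{103391240 \left(-15 - -490\right)} + \frac{1}{\left(17359 + 46648\right) 1517} = - \frac{98535773}{103391240 \left(-15 + 490\right)} + \frac{1}{64007} \cdot \frac{1}{1517} = - \frac{98535773}{103391240 \cdot 475} + \frac{1}{64007} \cdot \frac{1}{1517} = \left(- \frac{98535773}{103391240}\right) \frac{1}{475} + \frac{1}{97098619} = - \frac{98535773}{49110839000} + \frac{1}{97098619} = - \frac{9567638369558487}{4768594644831341000}$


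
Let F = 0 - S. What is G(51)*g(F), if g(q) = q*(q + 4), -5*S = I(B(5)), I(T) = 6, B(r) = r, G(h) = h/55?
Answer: 7956/1375 ≈ 5.7862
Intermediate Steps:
G(h) = h/55 (G(h) = h*(1/55) = h/55)
S = -6/5 (S = -⅕*6 = -6/5 ≈ -1.2000)
F = 6/5 (F = 0 - 1*(-6/5) = 0 + 6/5 = 6/5 ≈ 1.2000)
g(q) = q*(4 + q)
G(51)*g(F) = ((1/55)*51)*(6*(4 + 6/5)/5) = 51*((6/5)*(26/5))/55 = (51/55)*(156/25) = 7956/1375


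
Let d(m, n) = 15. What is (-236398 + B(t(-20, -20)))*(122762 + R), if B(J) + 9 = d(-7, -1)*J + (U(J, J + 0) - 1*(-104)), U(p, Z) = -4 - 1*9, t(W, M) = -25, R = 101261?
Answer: -53024227893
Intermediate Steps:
U(p, Z) = -13 (U(p, Z) = -4 - 9 = -13)
B(J) = 82 + 15*J (B(J) = -9 + (15*J + (-13 - 1*(-104))) = -9 + (15*J + (-13 + 104)) = -9 + (15*J + 91) = -9 + (91 + 15*J) = 82 + 15*J)
(-236398 + B(t(-20, -20)))*(122762 + R) = (-236398 + (82 + 15*(-25)))*(122762 + 101261) = (-236398 + (82 - 375))*224023 = (-236398 - 293)*224023 = -236691*224023 = -53024227893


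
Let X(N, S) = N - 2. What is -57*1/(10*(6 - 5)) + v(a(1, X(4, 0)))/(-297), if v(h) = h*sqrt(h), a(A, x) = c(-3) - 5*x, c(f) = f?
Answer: -57/10 + 13*I*sqrt(13)/297 ≈ -5.7 + 0.15782*I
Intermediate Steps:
X(N, S) = -2 + N
a(A, x) = -3 - 5*x
v(h) = h**(3/2)
-57*1/(10*(6 - 5)) + v(a(1, X(4, 0)))/(-297) = -57*1/(10*(6 - 5)) + (-3 - 5*(-2 + 4))**(3/2)/(-297) = -57/(1*10) + (-3 - 5*2)**(3/2)*(-1/297) = -57/10 + (-3 - 10)**(3/2)*(-1/297) = -57*1/10 + (-13)**(3/2)*(-1/297) = -57/10 - 13*I*sqrt(13)*(-1/297) = -57/10 + 13*I*sqrt(13)/297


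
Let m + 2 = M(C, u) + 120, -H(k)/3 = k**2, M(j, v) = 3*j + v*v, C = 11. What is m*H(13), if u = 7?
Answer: -101400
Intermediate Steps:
M(j, v) = v**2 + 3*j (M(j, v) = 3*j + v**2 = v**2 + 3*j)
H(k) = -3*k**2
m = 200 (m = -2 + ((7**2 + 3*11) + 120) = -2 + ((49 + 33) + 120) = -2 + (82 + 120) = -2 + 202 = 200)
m*H(13) = 200*(-3*13**2) = 200*(-3*169) = 200*(-507) = -101400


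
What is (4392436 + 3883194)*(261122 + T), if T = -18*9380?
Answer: 763691687660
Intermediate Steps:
T = -168840
(4392436 + 3883194)*(261122 + T) = (4392436 + 3883194)*(261122 - 168840) = 8275630*92282 = 763691687660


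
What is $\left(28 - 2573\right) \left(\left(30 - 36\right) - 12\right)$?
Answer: $45810$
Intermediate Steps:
$\left(28 - 2573\right) \left(\left(30 - 36\right) - 12\right) = - 2545 \left(-6 - 12\right) = \left(-2545\right) \left(-18\right) = 45810$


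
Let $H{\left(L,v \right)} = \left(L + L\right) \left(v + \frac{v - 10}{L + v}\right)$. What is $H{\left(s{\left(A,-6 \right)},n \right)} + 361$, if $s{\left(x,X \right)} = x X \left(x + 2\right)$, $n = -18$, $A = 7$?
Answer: $\frac{153071}{11} \approx 13916.0$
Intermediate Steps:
$s{\left(x,X \right)} = X x \left(2 + x\right)$
$H{\left(L,v \right)} = 2 L \left(v + \frac{-10 + v}{L + v}\right)$
$H{\left(s{\left(A,-6 \right)},n \right)} + 361 = \frac{2 \left(\left(-6\right) 7 \left(2 + 7\right)\right) \left(-10 - 18 + \left(-18\right)^{2} + \left(-6\right) 7 \left(2 + 7\right) \left(-18\right)\right)}{\left(-6\right) 7 \left(2 + 7\right) - 18} + 361 = \frac{2 \left(\left(-6\right) 7 \cdot 9\right) \left(-10 - 18 + 324 + \left(-6\right) 7 \cdot 9 \left(-18\right)\right)}{\left(-6\right) 7 \cdot 9 - 18} + 361 = 2 \left(-378\right) \frac{1}{-378 - 18} \left(-10 - 18 + 324 - -6804\right) + 361 = 2 \left(-378\right) \frac{1}{-396} \left(-10 - 18 + 324 + 6804\right) + 361 = 2 \left(-378\right) \left(- \frac{1}{396}\right) 7100 + 361 = \frac{149100}{11} + 361 = \frac{153071}{11}$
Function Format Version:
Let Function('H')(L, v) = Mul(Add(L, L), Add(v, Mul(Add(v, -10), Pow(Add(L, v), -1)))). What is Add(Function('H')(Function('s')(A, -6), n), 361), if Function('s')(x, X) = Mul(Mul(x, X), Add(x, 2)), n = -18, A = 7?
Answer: Rational(153071, 11) ≈ 13916.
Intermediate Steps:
Function('s')(x, X) = Mul(X, x, Add(2, x)) (Function('s')(x, X) = Mul(Mul(X, x), Add(2, x)) = Mul(X, x, Add(2, x)))
Function('H')(L, v) = Mul(2, L, Add(v, Mul(Pow(Add(L, v), -1), Add(-10, v)))) (Function('H')(L, v) = Mul(Mul(2, L), Add(v, Mul(Add(-10, v), Pow(Add(L, v), -1)))) = Mul(Mul(2, L), Add(v, Mul(Pow(Add(L, v), -1), Add(-10, v)))) = Mul(2, L, Add(v, Mul(Pow(Add(L, v), -1), Add(-10, v)))))
Add(Function('H')(Function('s')(A, -6), n), 361) = Add(Mul(2, Mul(-6, 7, Add(2, 7)), Pow(Add(Mul(-6, 7, Add(2, 7)), -18), -1), Add(-10, -18, Pow(-18, 2), Mul(Mul(-6, 7, Add(2, 7)), -18))), 361) = Add(Mul(2, Mul(-6, 7, 9), Pow(Add(Mul(-6, 7, 9), -18), -1), Add(-10, -18, 324, Mul(Mul(-6, 7, 9), -18))), 361) = Add(Mul(2, -378, Pow(Add(-378, -18), -1), Add(-10, -18, 324, Mul(-378, -18))), 361) = Add(Mul(2, -378, Pow(-396, -1), Add(-10, -18, 324, 6804)), 361) = Add(Mul(2, -378, Rational(-1, 396), 7100), 361) = Add(Rational(149100, 11), 361) = Rational(153071, 11)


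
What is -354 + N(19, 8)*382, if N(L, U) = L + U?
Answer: 9960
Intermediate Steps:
-354 + N(19, 8)*382 = -354 + (19 + 8)*382 = -354 + 27*382 = -354 + 10314 = 9960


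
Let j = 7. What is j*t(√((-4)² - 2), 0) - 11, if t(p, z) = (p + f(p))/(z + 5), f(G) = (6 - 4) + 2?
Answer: -27/5 + 7*√14/5 ≈ -0.16168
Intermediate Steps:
f(G) = 4 (f(G) = 2 + 2 = 4)
t(p, z) = (4 + p)/(5 + z) (t(p, z) = (p + 4)/(z + 5) = (4 + p)/(5 + z))
j*t(√((-4)² - 2), 0) - 11 = 7*((4 + √((-4)² - 2))/(5 + 0)) - 11 = 7*((4 + √(16 - 2))/5) - 11 = 7*((4 + √14)/5) - 11 = 7*(⅘ + √14/5) - 11 = (28/5 + 7*√14/5) - 11 = -27/5 + 7*√14/5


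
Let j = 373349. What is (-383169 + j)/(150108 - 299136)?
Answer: 2455/37257 ≈ 0.065894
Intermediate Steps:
(-383169 + j)/(150108 - 299136) = (-383169 + 373349)/(150108 - 299136) = -9820/(-149028) = -9820*(-1/149028) = 2455/37257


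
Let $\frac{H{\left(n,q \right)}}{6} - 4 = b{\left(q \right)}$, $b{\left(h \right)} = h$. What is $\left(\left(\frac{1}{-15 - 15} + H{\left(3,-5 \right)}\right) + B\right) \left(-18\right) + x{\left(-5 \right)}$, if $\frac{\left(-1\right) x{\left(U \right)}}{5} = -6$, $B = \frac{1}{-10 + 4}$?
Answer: $\frac{708}{5} \approx 141.6$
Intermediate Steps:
$H{\left(n,q \right)} = 24 + 6 q$
$B = - \frac{1}{6}$ ($B = \frac{1}{-6} = - \frac{1}{6} \approx -0.16667$)
$x{\left(U \right)} = 30$ ($x{\left(U \right)} = \left(-5\right) \left(-6\right) = 30$)
$\left(\left(\frac{1}{-15 - 15} + H{\left(3,-5 \right)}\right) + B\right) \left(-18\right) + x{\left(-5 \right)} = \left(\left(\frac{1}{-15 - 15} + \left(24 + 6 \left(-5\right)\right)\right) - \frac{1}{6}\right) \left(-18\right) + 30 = \left(\left(\frac{1}{-30} + \left(24 - 30\right)\right) - \frac{1}{6}\right) \left(-18\right) + 30 = \left(\left(- \frac{1}{30} - 6\right) - \frac{1}{6}\right) \left(-18\right) + 30 = \left(- \frac{181}{30} - \frac{1}{6}\right) \left(-18\right) + 30 = \left(- \frac{31}{5}\right) \left(-18\right) + 30 = \frac{558}{5} + 30 = \frac{708}{5}$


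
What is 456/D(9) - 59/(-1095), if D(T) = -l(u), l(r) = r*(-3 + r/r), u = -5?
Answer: -49873/1095 ≈ -45.546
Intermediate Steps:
l(r) = -2*r (l(r) = r*(-3 + 1) = r*(-2) = -2*r)
D(T) = -10 (D(T) = -(-2)*(-5) = -1*10 = -10)
456/D(9) - 59/(-1095) = 456/(-10) - 59/(-1095) = 456*(-1/10) - 59*(-1/1095) = -228/5 + 59/1095 = -49873/1095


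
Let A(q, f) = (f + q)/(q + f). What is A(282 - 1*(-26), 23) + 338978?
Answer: 338979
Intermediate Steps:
A(q, f) = 1 (A(q, f) = (f + q)/(f + q) = 1)
A(282 - 1*(-26), 23) + 338978 = 1 + 338978 = 338979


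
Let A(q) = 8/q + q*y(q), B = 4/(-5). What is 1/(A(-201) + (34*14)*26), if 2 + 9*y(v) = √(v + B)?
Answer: 2509028730/31184042131669 + 902289*I*√5045/31184042131669 ≈ 8.0459e-5 + 2.0552e-6*I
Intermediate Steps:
B = -⅘ (B = 4*(-⅕) = -⅘ ≈ -0.80000)
y(v) = -2/9 + √(-⅘ + v)/9 (y(v) = -2/9 + √(v - ⅘)/9 = -2/9 + √(-⅘ + v)/9)
A(q) = 8/q + q*(-2/9 + √(-20 + 25*q)/45)
1/(A(-201) + (34*14)*26) = 1/((8 + (1/45)*(-201)²*(-10 + √(-20 + 25*(-201))))/(-201) + (34*14)*26) = 1/(-(8 + (1/45)*40401*(-10 + √(-20 - 5025)))/201 + 476*26) = 1/(-(8 + (1/45)*40401*(-10 + √(-5045)))/201 + 12376) = 1/(-(8 + (1/45)*40401*(-10 + I*√5045))/201 + 12376) = 1/(-(8 + (-8978 + 4489*I*√5045/5))/201 + 12376) = 1/(-(-8970 + 4489*I*√5045/5)/201 + 12376) = 1/((2990/67 - 67*I*√5045/15) + 12376) = 1/(832182/67 - 67*I*√5045/15)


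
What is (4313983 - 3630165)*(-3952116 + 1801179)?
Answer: -1470849437466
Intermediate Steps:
(4313983 - 3630165)*(-3952116 + 1801179) = 683818*(-2150937) = -1470849437466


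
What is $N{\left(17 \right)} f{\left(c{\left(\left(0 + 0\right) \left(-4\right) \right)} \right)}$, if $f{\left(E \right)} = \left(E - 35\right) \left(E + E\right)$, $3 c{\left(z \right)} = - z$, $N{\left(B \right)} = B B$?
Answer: $0$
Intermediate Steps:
$N{\left(B \right)} = B^{2}$
$c{\left(z \right)} = - \frac{z}{3}$ ($c{\left(z \right)} = \frac{\left(-1\right) z}{3} = - \frac{z}{3}$)
$f{\left(E \right)} = 2 E \left(-35 + E\right)$ ($f{\left(E \right)} = \left(-35 + E\right) 2 E = 2 E \left(-35 + E\right)$)
$N{\left(17 \right)} f{\left(c{\left(\left(0 + 0\right) \left(-4\right) \right)} \right)} = 17^{2} \cdot 2 \left(- \frac{\left(0 + 0\right) \left(-4\right)}{3}\right) \left(-35 - \frac{\left(0 + 0\right) \left(-4\right)}{3}\right) = 289 \cdot 2 \left(- \frac{0 \left(-4\right)}{3}\right) \left(-35 - \frac{0 \left(-4\right)}{3}\right) = 289 \cdot 2 \left(\left(- \frac{1}{3}\right) 0\right) \left(-35 - 0\right) = 289 \cdot 2 \cdot 0 \left(-35 + 0\right) = 289 \cdot 2 \cdot 0 \left(-35\right) = 289 \cdot 0 = 0$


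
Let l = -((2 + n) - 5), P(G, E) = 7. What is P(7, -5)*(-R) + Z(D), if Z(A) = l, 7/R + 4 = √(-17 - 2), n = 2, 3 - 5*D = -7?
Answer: 33/5 + 7*I*√19/5 ≈ 6.6 + 6.1025*I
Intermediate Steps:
D = 2 (D = ⅗ - ⅕*(-7) = ⅗ + 7/5 = 2)
R = 7/(-4 + I*√19) (R = 7/(-4 + √(-17 - 2)) = 7/(-4 + √(-19)) = 7/(-4 + I*√19) ≈ -0.8 - 0.87178*I)
l = 1 (l = -((2 + 2) - 5) = -(4 - 5) = -1*(-1) = 1)
Z(A) = 1
P(7, -5)*(-R) + Z(D) = 7*(-(-⅘ - I*√19/5)) + 1 = 7*(⅘ + I*√19/5) + 1 = (28/5 + 7*I*√19/5) + 1 = 33/5 + 7*I*√19/5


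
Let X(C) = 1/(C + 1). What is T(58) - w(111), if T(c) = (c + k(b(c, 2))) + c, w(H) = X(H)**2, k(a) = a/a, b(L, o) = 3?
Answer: 1467647/12544 ≈ 117.00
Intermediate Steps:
X(C) = 1/(1 + C)
k(a) = 1
w(H) = (1 + H)**(-2) (w(H) = (1/(1 + H))**2 = (1 + H)**(-2))
T(c) = 1 + 2*c (T(c) = (c + 1) + c = (1 + c) + c = 1 + 2*c)
T(58) - w(111) = (1 + 2*58) - 1/(1 + 111)**2 = (1 + 116) - 1/112**2 = 117 - 1*1/12544 = 117 - 1/12544 = 1467647/12544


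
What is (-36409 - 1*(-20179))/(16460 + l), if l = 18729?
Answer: -16230/35189 ≈ -0.46122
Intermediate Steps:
(-36409 - 1*(-20179))/(16460 + l) = (-36409 - 1*(-20179))/(16460 + 18729) = (-36409 + 20179)/35189 = -16230*1/35189 = -16230/35189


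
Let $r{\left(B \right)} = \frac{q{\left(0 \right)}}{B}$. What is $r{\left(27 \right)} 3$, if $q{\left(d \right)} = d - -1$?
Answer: $\frac{1}{9} \approx 0.11111$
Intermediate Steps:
$q{\left(d \right)} = 1 + d$ ($q{\left(d \right)} = d + 1 = 1 + d$)
$r{\left(B \right)} = \frac{1}{B}$ ($r{\left(B \right)} = \frac{1 + 0}{B} = 1 \frac{1}{B} = \frac{1}{B}$)
$r{\left(27 \right)} 3 = \frac{1}{27} \cdot 3 = \frac{1}{9}$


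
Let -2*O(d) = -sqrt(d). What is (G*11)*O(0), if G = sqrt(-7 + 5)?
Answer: 0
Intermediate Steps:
G = I*sqrt(2) (G = sqrt(-2) = I*sqrt(2) ≈ 1.4142*I)
O(d) = sqrt(d)/2 (O(d) = -(-1)*sqrt(d)/2 = sqrt(d)/2)
(G*11)*O(0) = ((I*sqrt(2))*11)*(sqrt(0)/2) = (11*I*sqrt(2))*((1/2)*0) = (11*I*sqrt(2))*0 = 0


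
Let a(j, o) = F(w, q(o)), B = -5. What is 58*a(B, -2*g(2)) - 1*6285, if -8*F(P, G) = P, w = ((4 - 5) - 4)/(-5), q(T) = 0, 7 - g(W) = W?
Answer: -25169/4 ≈ -6292.3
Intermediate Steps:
g(W) = 7 - W
w = 1 (w = (-1 - 4)*(-1/5) = -5*(-1/5) = 1)
F(P, G) = -P/8
a(j, o) = -1/8 (a(j, o) = -1/8*1 = -1/8)
58*a(B, -2*g(2)) - 1*6285 = 58*(-1/8) - 1*6285 = -29/4 - 6285 = -25169/4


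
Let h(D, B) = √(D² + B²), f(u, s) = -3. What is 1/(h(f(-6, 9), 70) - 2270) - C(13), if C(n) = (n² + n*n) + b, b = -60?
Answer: -1431143768/5147991 - √4909/5147991 ≈ -278.00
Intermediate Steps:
h(D, B) = √(B² + D²)
C(n) = -60 + 2*n² (C(n) = (n² + n*n) - 60 = (n² + n²) - 60 = 2*n² - 60 = -60 + 2*n²)
1/(h(f(-6, 9), 70) - 2270) - C(13) = 1/(√(70² + (-3)²) - 2270) - (-60 + 2*13²) = 1/(√(4900 + 9) - 2270) - (-60 + 2*169) = 1/(√4909 - 2270) - (-60 + 338) = 1/(-2270 + √4909) - 1*278 = 1/(-2270 + √4909) - 278 = -278 + 1/(-2270 + √4909)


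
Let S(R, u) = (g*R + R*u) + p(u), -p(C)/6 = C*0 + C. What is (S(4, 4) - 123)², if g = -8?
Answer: 26569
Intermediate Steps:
p(C) = -6*C (p(C) = -6*(C*0 + C) = -6*(0 + C) = -6*C)
S(R, u) = -8*R - 6*u + R*u (S(R, u) = (-8*R + R*u) - 6*u = -8*R - 6*u + R*u)
(S(4, 4) - 123)² = ((-8*4 - 6*4 + 4*4) - 123)² = ((-32 - 24 + 16) - 123)² = (-40 - 123)² = (-163)² = 26569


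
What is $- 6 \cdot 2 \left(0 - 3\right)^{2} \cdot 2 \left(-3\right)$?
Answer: $648$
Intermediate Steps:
$- 6 \cdot 2 \left(0 - 3\right)^{2} \cdot 2 \left(-3\right) = - 6 \cdot 2 \left(-3\right)^{2} \cdot 2 \left(-3\right) = - 6 \cdot 2 \cdot 9 \cdot 2 \left(-3\right) = - 6 \cdot 18 \cdot 2 \left(-3\right) = \left(-6\right) 36 \left(-3\right) = \left(-216\right) \left(-3\right) = 648$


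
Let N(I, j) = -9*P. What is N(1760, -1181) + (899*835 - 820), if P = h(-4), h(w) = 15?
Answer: 749710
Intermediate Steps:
P = 15
N(I, j) = -135 (N(I, j) = -9*15 = -135)
N(1760, -1181) + (899*835 - 820) = -135 + (899*835 - 820) = -135 + (750665 - 820) = -135 + 749845 = 749710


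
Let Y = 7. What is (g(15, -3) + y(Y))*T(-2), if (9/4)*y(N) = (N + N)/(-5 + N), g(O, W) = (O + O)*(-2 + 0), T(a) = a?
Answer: 1024/9 ≈ 113.78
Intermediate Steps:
g(O, W) = -4*O (g(O, W) = (2*O)*(-2) = -4*O)
y(N) = 8*N/(9*(-5 + N)) (y(N) = 4*((N + N)/(-5 + N))/9 = 4*((2*N)/(-5 + N))/9 = 4*(2*N/(-5 + N))/9 = 8*N/(9*(-5 + N)))
(g(15, -3) + y(Y))*T(-2) = (-4*15 + (8/9)*7/(-5 + 7))*(-2) = (-60 + (8/9)*7/2)*(-2) = (-60 + (8/9)*7*(½))*(-2) = (-60 + 28/9)*(-2) = -512/9*(-2) = 1024/9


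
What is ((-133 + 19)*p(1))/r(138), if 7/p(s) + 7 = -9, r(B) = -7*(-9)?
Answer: 19/24 ≈ 0.79167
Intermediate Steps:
r(B) = 63
p(s) = -7/16 (p(s) = 7/(-7 - 9) = 7/(-16) = 7*(-1/16) = -7/16)
((-133 + 19)*p(1))/r(138) = ((-133 + 19)*(-7/16))/63 = -114*(-7/16)*(1/63) = (399/8)*(1/63) = 19/24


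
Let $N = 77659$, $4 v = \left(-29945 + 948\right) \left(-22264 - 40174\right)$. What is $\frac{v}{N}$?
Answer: $\frac{905257343}{155318} \approx 5828.4$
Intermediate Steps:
$v = \frac{905257343}{2}$ ($v = \frac{\left(-29945 + 948\right) \left(-22264 - 40174\right)}{4} = \frac{\left(-28997\right) \left(-62438\right)}{4} = \frac{1}{4} \cdot 1810514686 = \frac{905257343}{2} \approx 4.5263 \cdot 10^{8}$)
$\frac{v}{N} = \frac{905257343}{2 \cdot 77659} = \frac{905257343}{2} \cdot \frac{1}{77659} = \frac{905257343}{155318}$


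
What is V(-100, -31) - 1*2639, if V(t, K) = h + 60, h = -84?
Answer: -2663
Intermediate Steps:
V(t, K) = -24 (V(t, K) = -84 + 60 = -24)
V(-100, -31) - 1*2639 = -24 - 1*2639 = -24 - 2639 = -2663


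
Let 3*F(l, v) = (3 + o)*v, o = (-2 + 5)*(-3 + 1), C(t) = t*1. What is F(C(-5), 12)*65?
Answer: -780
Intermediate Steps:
C(t) = t
o = -6 (o = 3*(-2) = -6)
F(l, v) = -v (F(l, v) = ((3 - 6)*v)/3 = (-3*v)/3 = -v)
F(C(-5), 12)*65 = -1*12*65 = -12*65 = -780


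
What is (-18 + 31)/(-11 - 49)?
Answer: -13/60 ≈ -0.21667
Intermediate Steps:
(-18 + 31)/(-11 - 49) = 13/(-60) = 13*(-1/60) = -13/60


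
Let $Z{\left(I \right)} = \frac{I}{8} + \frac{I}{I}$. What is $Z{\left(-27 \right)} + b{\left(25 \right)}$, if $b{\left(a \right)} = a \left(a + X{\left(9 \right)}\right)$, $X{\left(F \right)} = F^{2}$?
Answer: $\frac{21181}{8} \approx 2647.6$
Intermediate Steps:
$Z{\left(I \right)} = 1 + \frac{I}{8}$ ($Z{\left(I \right)} = I \frac{1}{8} + 1 = \frac{I}{8} + 1 = 1 + \frac{I}{8}$)
$b{\left(a \right)} = a \left(81 + a\right)$ ($b{\left(a \right)} = a \left(a + 9^{2}\right) = a \left(a + 81\right) = a \left(81 + a\right)$)
$Z{\left(-27 \right)} + b{\left(25 \right)} = \left(1 + \frac{1}{8} \left(-27\right)\right) + 25 \left(81 + 25\right) = \left(1 - \frac{27}{8}\right) + 25 \cdot 106 = - \frac{19}{8} + 2650 = \frac{21181}{8}$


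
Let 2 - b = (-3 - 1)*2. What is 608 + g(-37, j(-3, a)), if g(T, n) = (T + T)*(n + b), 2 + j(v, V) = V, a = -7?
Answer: 534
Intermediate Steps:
j(v, V) = -2 + V
b = 10 (b = 2 - (-3 - 1)*2 = 2 - (-4)*2 = 2 - 1*(-8) = 2 + 8 = 10)
g(T, n) = 2*T*(10 + n) (g(T, n) = (T + T)*(n + 10) = (2*T)*(10 + n) = 2*T*(10 + n))
608 + g(-37, j(-3, a)) = 608 + 2*(-37)*(10 + (-2 - 7)) = 608 + 2*(-37)*(10 - 9) = 608 + 2*(-37)*1 = 608 - 74 = 534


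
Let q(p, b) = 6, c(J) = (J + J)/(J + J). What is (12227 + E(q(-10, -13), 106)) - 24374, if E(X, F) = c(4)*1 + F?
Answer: -12040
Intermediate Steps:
c(J) = 1 (c(J) = (2*J)/((2*J)) = (2*J)*(1/(2*J)) = 1)
E(X, F) = 1 + F (E(X, F) = 1*1 + F = 1 + F)
(12227 + E(q(-10, -13), 106)) - 24374 = (12227 + (1 + 106)) - 24374 = (12227 + 107) - 24374 = 12334 - 24374 = -12040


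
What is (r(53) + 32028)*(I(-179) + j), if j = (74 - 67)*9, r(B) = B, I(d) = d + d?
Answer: -9463895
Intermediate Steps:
I(d) = 2*d
j = 63 (j = 7*9 = 63)
(r(53) + 32028)*(I(-179) + j) = (53 + 32028)*(2*(-179) + 63) = 32081*(-358 + 63) = 32081*(-295) = -9463895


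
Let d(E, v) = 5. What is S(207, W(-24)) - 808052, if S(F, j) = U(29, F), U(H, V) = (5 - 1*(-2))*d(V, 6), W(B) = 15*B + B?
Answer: -808017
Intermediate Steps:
W(B) = 16*B
U(H, V) = 35 (U(H, V) = (5 - 1*(-2))*5 = (5 + 2)*5 = 7*5 = 35)
S(F, j) = 35
S(207, W(-24)) - 808052 = 35 - 808052 = -808017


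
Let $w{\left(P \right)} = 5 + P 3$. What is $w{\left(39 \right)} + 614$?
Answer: $736$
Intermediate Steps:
$w{\left(P \right)} = 5 + 3 P$
$w{\left(39 \right)} + 614 = \left(5 + 3 \cdot 39\right) + 614 = \left(5 + 117\right) + 614 = 122 + 614 = 736$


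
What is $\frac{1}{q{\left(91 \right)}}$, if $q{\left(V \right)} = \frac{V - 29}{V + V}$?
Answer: $\frac{91}{31} \approx 2.9355$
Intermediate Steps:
$q{\left(V \right)} = \frac{-29 + V}{2 V}$
$\frac{1}{q{\left(91 \right)}} = \frac{1}{\frac{1}{2} \cdot \frac{1}{91} \left(-29 + 91\right)} = \frac{1}{\frac{1}{2} \cdot \frac{1}{91} \cdot 62} = \frac{1}{\frac{31}{91}} = \frac{91}{31}$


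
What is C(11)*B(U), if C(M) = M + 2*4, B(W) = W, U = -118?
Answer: -2242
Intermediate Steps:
C(M) = 8 + M (C(M) = M + 8 = 8 + M)
C(11)*B(U) = (8 + 11)*(-118) = 19*(-118) = -2242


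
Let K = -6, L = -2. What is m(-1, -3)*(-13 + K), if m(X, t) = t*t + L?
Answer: -133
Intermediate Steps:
m(X, t) = -2 + t**2 (m(X, t) = t*t - 2 = t**2 - 2 = -2 + t**2)
m(-1, -3)*(-13 + K) = (-2 + (-3)**2)*(-13 - 6) = (-2 + 9)*(-19) = 7*(-19) = -133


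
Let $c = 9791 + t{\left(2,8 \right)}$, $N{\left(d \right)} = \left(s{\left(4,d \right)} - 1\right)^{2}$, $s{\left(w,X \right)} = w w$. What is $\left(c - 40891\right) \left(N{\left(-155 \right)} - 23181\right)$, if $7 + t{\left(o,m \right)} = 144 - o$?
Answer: $710832540$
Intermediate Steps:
$t{\left(o,m \right)} = 137 - o$ ($t{\left(o,m \right)} = -7 - \left(-144 + o\right) = 137 - o$)
$s{\left(w,X \right)} = w^{2}$
$N{\left(d \right)} = 225$ ($N{\left(d \right)} = \left(4^{2} - 1\right)^{2} = \left(16 - 1\right)^{2} = 15^{2} = 225$)
$c = 9926$ ($c = 9791 + \left(137 - 2\right) = 9791 + 135 = 9926$)
$\left(c - 40891\right) \left(N{\left(-155 \right)} - 23181\right) = \left(9926 - 40891\right) \left(225 - 23181\right) = \left(-30965\right) \left(-22956\right) = 710832540$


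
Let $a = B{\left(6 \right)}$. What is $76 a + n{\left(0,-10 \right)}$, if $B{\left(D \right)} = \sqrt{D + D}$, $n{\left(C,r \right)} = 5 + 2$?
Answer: $7 + 152 \sqrt{3} \approx 270.27$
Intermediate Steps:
$n{\left(C,r \right)} = 7$
$B{\left(D \right)} = \sqrt{2} \sqrt{D}$ ($B{\left(D \right)} = \sqrt{2 D} = \sqrt{2} \sqrt{D}$)
$a = 2 \sqrt{3}$ ($a = \sqrt{2} \sqrt{6} = 2 \sqrt{3} \approx 3.4641$)
$76 a + n{\left(0,-10 \right)} = 76 \cdot 2 \sqrt{3} + 7 = 152 \sqrt{3} + 7 = 7 + 152 \sqrt{3}$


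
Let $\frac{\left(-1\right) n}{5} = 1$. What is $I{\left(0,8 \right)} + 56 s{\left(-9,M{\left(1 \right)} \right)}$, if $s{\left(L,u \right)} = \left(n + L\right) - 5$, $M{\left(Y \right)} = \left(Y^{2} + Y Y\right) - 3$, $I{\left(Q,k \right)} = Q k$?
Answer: $-1064$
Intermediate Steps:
$n = -5$ ($n = \left(-5\right) 1 = -5$)
$M{\left(Y \right)} = -3 + 2 Y^{2}$ ($M{\left(Y \right)} = \left(Y^{2} + Y^{2}\right) - 3 = 2 Y^{2} - 3 = -3 + 2 Y^{2}$)
$s{\left(L,u \right)} = -10 + L$ ($s{\left(L,u \right)} = \left(-5 + L\right) - 5 = -10 + L$)
$I{\left(0,8 \right)} + 56 s{\left(-9,M{\left(1 \right)} \right)} = 0 \cdot 8 + 56 \left(-10 - 9\right) = 0 + 56 \left(-19\right) = 0 - 1064 = -1064$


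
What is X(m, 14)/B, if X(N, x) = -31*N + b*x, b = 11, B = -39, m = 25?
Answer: 207/13 ≈ 15.923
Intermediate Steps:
X(N, x) = -31*N + 11*x
X(m, 14)/B = (-31*25 + 11*14)/(-39) = (-775 + 154)*(-1/39) = -621*(-1/39) = 207/13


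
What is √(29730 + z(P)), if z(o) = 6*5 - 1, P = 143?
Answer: √29759 ≈ 172.51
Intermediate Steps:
z(o) = 29 (z(o) = 30 - 1 = 29)
√(29730 + z(P)) = √(29730 + 29) = √29759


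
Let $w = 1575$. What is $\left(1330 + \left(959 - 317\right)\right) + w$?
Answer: $3547$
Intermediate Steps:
$\left(1330 + \left(959 - 317\right)\right) + w = \left(1330 + \left(959 - 317\right)\right) + 1575 = \left(1330 + 642\right) + 1575 = 1972 + 1575 = 3547$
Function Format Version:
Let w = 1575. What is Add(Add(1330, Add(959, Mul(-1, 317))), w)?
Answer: 3547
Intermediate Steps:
Add(Add(1330, Add(959, Mul(-1, 317))), w) = Add(Add(1330, Add(959, Mul(-1, 317))), 1575) = Add(Add(1330, Add(959, -317)), 1575) = Add(Add(1330, 642), 1575) = Add(1972, 1575) = 3547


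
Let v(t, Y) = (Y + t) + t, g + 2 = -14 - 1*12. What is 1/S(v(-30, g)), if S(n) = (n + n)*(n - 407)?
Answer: 1/87120 ≈ 1.1478e-5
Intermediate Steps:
g = -28 (g = -2 + (-14 - 1*12) = -2 + (-14 - 12) = -2 - 26 = -28)
v(t, Y) = Y + 2*t
S(n) = 2*n*(-407 + n) (S(n) = (2*n)*(-407 + n) = 2*n*(-407 + n))
1/S(v(-30, g)) = 1/(2*(-28 + 2*(-30))*(-407 + (-28 + 2*(-30)))) = 1/(2*(-28 - 60)*(-407 + (-28 - 60))) = 1/(2*(-88)*(-407 - 88)) = 1/(2*(-88)*(-495)) = 1/87120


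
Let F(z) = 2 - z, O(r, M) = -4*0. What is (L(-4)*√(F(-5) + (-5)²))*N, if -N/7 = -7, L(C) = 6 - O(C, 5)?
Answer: 1176*√2 ≈ 1663.1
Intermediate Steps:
O(r, M) = 0
L(C) = 6 (L(C) = 6 - 1*0 = 6 + 0 = 6)
N = 49 (N = -7*(-7) = 49)
(L(-4)*√(F(-5) + (-5)²))*N = (6*√((2 - 1*(-5)) + (-5)²))*49 = (6*√((2 + 5) + 25))*49 = (6*√(7 + 25))*49 = (6*√32)*49 = (6*(4*√2))*49 = (24*√2)*49 = 1176*√2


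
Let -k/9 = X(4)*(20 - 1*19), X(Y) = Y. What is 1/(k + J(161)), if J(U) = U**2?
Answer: 1/25885 ≈ 3.8632e-5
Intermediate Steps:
k = -36 (k = -36*(20 - 1*19) = -36*(20 - 19) = -36 ≈ -36.000)
1/(k + J(161)) = 1/(-36 + 161**2) = 1/(-36 + 25921) = 1/25885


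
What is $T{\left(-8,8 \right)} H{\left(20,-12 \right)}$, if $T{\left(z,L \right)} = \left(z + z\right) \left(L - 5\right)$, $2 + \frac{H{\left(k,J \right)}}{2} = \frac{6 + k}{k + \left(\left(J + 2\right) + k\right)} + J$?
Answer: $\frac{6304}{5} \approx 1260.8$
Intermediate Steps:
$H{\left(k,J \right)} = -4 + 2 J + \frac{2 \left(6 + k\right)}{2 + J + 2 k}$ ($H{\left(k,J \right)} = -4 + 2 \left(\frac{6 + k}{k + \left(\left(J + 2\right) + k\right)} + J\right) = -4 + 2 \left(\frac{6 + k}{k + \left(\left(2 + J\right) + k\right)} + J\right) = -4 + 2 \left(\frac{6 + k}{k + \left(2 + J + k\right)} + J\right) = -4 + 2 \left(\frac{6 + k}{2 + J + 2 k} + J\right) = -4 + 2 \left(J + \frac{6 + k}{2 + J + 2 k}\right) = -4 + \left(2 J + \frac{2 \left(6 + k\right)}{2 + J + 2 k}\right) = -4 + 2 J + \frac{2 \left(6 + k\right)}{2 + J + 2 k}$)
$T{\left(z,L \right)} = 2 z \left(-5 + L\right)$
$T{\left(-8,8 \right)} H{\left(20,-12 \right)} = 2 \left(-8\right) \left(-5 + 8\right) \frac{2 \left(2 + \left(-12\right)^{2} - 60 + 2 \left(-12\right) 20\right)}{2 - 12 + 2 \cdot 20} = 2 \left(-8\right) 3 \frac{2 \left(2 + 144 - 60 - 480\right)}{2 - 12 + 40} = - 48 \cdot 2 \cdot \frac{1}{30} \left(-394\right) = \left(-48\right) \left(- \frac{394}{15}\right) = \frac{6304}{5}$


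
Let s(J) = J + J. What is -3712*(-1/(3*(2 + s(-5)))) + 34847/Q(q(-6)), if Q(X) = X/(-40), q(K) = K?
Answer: 696476/3 ≈ 2.3216e+5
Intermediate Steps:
s(J) = 2*J
Q(X) = -X/40 (Q(X) = X*(-1/40) = -X/40)
-3712*(-1/(3*(2 + s(-5)))) + 34847/Q(q(-6)) = -3712*(-1/(3*(2 + 2*(-5)))) + 34847/((-1/40*(-6))) = -3712*(-1/(3*(2 - 10))) + 34847/(3/20) = -3712/((-8*(-3))) + 34847*(20/3) = -3712/24 + 696940/3 = -3712*1/24 + 696940/3 = -464/3 + 696940/3 = 696476/3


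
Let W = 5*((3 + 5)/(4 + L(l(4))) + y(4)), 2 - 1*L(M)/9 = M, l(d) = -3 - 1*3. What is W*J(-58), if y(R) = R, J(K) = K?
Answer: -22620/19 ≈ -1190.5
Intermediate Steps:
l(d) = -6 (l(d) = -3 - 3 = -6)
L(M) = 18 - 9*M
W = 390/19 (W = 5*((3 + 5)/(4 + (18 - 9*(-6))) + 4) = 5*(8/(4 + (18 + 54)) + 4) = 5*(8/(4 + 72) + 4) = 5*(8/76 + 4) = 5*(8*(1/76) + 4) = 5*(2/19 + 4) = 5*(78/19) = 390/19 ≈ 20.526)
W*J(-58) = (390/19)*(-58) = -22620/19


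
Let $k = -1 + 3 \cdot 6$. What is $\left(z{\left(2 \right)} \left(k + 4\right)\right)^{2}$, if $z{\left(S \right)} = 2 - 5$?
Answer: $3969$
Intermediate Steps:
$z{\left(S \right)} = -3$
$k = 17$ ($k = -1 + 18 = 17$)
$\left(z{\left(2 \right)} \left(k + 4\right)\right)^{2} = \left(- 3 \left(17 + 4\right)\right)^{2} = \left(\left(-3\right) 21\right)^{2} = \left(-63\right)^{2} = 3969$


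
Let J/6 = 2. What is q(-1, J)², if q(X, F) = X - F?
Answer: 169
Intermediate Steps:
J = 12 (J = 6*2 = 12)
q(-1, J)² = (-1 - 1*12)² = (-1 - 12)² = (-13)² = 169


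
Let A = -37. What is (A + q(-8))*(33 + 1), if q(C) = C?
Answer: -1530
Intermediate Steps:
(A + q(-8))*(33 + 1) = (-37 - 8)*(33 + 1) = -45*34 = -1530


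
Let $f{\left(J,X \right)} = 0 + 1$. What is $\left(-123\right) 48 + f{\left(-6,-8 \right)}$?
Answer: $-5903$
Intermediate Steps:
$f{\left(J,X \right)} = 1$
$\left(-123\right) 48 + f{\left(-6,-8 \right)} = \left(-123\right) 48 + 1 = -5904 + 1 = -5903$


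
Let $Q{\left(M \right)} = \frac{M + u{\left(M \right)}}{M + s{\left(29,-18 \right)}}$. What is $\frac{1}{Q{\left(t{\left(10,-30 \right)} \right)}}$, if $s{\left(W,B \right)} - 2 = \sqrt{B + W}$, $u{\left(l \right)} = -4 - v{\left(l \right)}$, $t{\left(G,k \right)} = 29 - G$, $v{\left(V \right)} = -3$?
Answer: $\frac{7}{6} + \frac{\sqrt{11}}{18} \approx 1.3509$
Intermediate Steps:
$u{\left(l \right)} = -1$ ($u{\left(l \right)} = -4 - -3 = -4 + 3 = -1$)
$s{\left(W,B \right)} = 2 + \sqrt{B + W}$
$Q{\left(M \right)} = \frac{-1 + M}{2 + M + \sqrt{11}}$ ($Q{\left(M \right)} = \frac{M - 1}{M + \left(2 + \sqrt{-18 + 29}\right)} = \frac{-1 + M}{M + \left(2 + \sqrt{11}\right)} = \frac{-1 + M}{2 + M + \sqrt{11}}$)
$\frac{1}{Q{\left(t{\left(10,-30 \right)} \right)}} = \frac{1}{\frac{1}{2 + \left(29 - 10\right) + \sqrt{11}} \left(-1 + \left(29 - 10\right)\right)} = \frac{1}{\frac{1}{2 + 19 + \sqrt{11}} \left(-1 + 19\right)} = \frac{1}{\frac{1}{21 + \sqrt{11}} \cdot 18} = \frac{1}{18 \frac{1}{21 + \sqrt{11}}} = \frac{7}{6} + \frac{\sqrt{11}}{18}$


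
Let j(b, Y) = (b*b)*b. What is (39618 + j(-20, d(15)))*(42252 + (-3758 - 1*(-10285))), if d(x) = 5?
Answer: 1542294422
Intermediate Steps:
j(b, Y) = b³ (j(b, Y) = b²*b = b³)
(39618 + j(-20, d(15)))*(42252 + (-3758 - 1*(-10285))) = (39618 + (-20)³)*(42252 + (-3758 - 1*(-10285))) = (39618 - 8000)*(42252 + (-3758 + 10285)) = 31618*(42252 + 6527) = 31618*48779 = 1542294422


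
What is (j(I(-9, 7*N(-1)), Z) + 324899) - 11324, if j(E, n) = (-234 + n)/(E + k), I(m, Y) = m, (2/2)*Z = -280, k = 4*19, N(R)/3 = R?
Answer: 21009011/67 ≈ 3.1357e+5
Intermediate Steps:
N(R) = 3*R
k = 76
Z = -280
j(E, n) = (-234 + n)/(76 + E) (j(E, n) = (-234 + n)/(E + 76) = (-234 + n)/(76 + E))
(j(I(-9, 7*N(-1)), Z) + 324899) - 11324 = ((-234 - 280)/(76 - 9) + 324899) - 11324 = (-514/67 + 324899) - 11324 = 21767719/67 - 11324 = 21009011/67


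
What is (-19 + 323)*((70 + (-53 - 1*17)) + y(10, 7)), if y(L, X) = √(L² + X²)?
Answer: 304*√149 ≈ 3710.8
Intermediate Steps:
(-19 + 323)*((70 + (-53 - 1*17)) + y(10, 7)) = (-19 + 323)*((70 + (-53 - 1*17)) + √(10² + 7²)) = 304*((70 + (-53 - 17)) + √(100 + 49)) = 304*((70 - 70) + √149) = 304*(0 + √149) = 304*√149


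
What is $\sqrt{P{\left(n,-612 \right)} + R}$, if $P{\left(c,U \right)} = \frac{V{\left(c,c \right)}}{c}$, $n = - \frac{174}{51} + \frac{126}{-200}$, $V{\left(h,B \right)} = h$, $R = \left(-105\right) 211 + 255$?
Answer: $i \sqrt{21899} \approx 147.98 i$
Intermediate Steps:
$R = -21900$ ($R = -22155 + 255 = -21900$)
$n = - \frac{6871}{1700}$ ($n = \left(-174\right) \frac{1}{51} + 126 \left(- \frac{1}{200}\right) = - \frac{58}{17} - \frac{63}{100} = - \frac{6871}{1700} \approx -4.0418$)
$P{\left(c,U \right)} = 1$ ($P{\left(c,U \right)} = \frac{c}{c} = 1$)
$\sqrt{P{\left(n,-612 \right)} + R} = \sqrt{1 - 21900} = \sqrt{-21899} = i \sqrt{21899}$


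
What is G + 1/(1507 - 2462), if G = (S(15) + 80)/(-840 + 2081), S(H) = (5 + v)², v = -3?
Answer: 78979/1185155 ≈ 0.066640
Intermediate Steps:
S(H) = 4 (S(H) = (5 - 3)² = 2² = 4)
G = 84/1241 (G = (4 + 80)/(-840 + 2081) = 84/1241 ≈ 0.067687)
G + 1/(1507 - 2462) = 84/1241 + 1/(1507 - 2462) = 84/1241 + 1/(-955) = 84/1241 - 1/955 = 78979/1185155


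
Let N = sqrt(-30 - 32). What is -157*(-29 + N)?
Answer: 4553 - 157*I*sqrt(62) ≈ 4553.0 - 1236.2*I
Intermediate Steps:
N = I*sqrt(62) (N = sqrt(-62) = I*sqrt(62) ≈ 7.874*I)
-157*(-29 + N) = -157*(-29 + I*sqrt(62)) = 4553 - 157*I*sqrt(62)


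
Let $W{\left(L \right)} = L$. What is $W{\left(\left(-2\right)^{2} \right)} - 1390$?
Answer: $-1386$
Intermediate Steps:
$W{\left(\left(-2\right)^{2} \right)} - 1390 = \left(-2\right)^{2} - 1390 = 4 - 1390 = -1386$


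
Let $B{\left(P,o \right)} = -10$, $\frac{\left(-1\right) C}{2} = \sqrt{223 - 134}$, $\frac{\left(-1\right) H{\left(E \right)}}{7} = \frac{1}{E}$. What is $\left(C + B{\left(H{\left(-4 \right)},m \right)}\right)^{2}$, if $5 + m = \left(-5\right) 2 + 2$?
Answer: $456 + 40 \sqrt{89} \approx 833.36$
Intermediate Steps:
$H{\left(E \right)} = - \frac{7}{E}$
$m = -13$ ($m = -5 + \left(\left(-5\right) 2 + 2\right) = -5 + \left(-10 + 2\right) = -5 - 8 = -13$)
$C = - 2 \sqrt{89}$ ($C = - 2 \sqrt{223 - 134} = - 2 \sqrt{89} \approx -18.868$)
$\left(C + B{\left(H{\left(-4 \right)},m \right)}\right)^{2} = \left(- 2 \sqrt{89} - 10\right)^{2} = \left(-10 - 2 \sqrt{89}\right)^{2}$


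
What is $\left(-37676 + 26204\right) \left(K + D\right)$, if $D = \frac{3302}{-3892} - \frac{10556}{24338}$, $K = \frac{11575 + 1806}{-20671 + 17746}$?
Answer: $\frac{775665218136728}{11544426075} \approx 67190.0$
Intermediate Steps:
$K = - \frac{13381}{2925}$ ($K = \frac{13381}{-2925} = 13381 \left(- \frac{1}{2925}\right) = - \frac{13381}{2925} \approx -4.5747$)
$D = - \frac{30362007}{23680874}$ ($D = 3302 \left(- \frac{1}{3892}\right) - \frac{5278}{12169} = - \frac{1651}{1946} - \frac{5278}{12169} = - \frac{30362007}{23680874} \approx -1.2821$)
$\left(-37676 + 26204\right) \left(K + D\right) = \left(-37676 + 26204\right) \left(- \frac{13381}{2925} - \frac{30362007}{23680874}\right) = \left(-11472\right) \left(- \frac{405682645469}{69266556450}\right) = \frac{775665218136728}{11544426075}$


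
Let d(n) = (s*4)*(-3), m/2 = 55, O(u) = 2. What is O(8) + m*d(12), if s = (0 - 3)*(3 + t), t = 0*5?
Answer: 11882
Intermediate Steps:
t = 0
m = 110 (m = 2*55 = 110)
s = -9 (s = (0 - 3)*(3 + 0) = -3*3 = -9)
d(n) = 108 (d(n) = -9*4*(-3) = -36*(-3) = 108)
O(8) + m*d(12) = 2 + 110*108 = 2 + 11880 = 11882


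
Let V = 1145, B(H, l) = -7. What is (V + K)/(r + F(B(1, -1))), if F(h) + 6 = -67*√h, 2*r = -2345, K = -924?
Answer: -1041794/5681141 + 59228*I*√7/5681141 ≈ -0.18338 + 0.027583*I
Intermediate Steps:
r = -2345/2 (r = (½)*(-2345) = -2345/2 ≈ -1172.5)
F(h) = -6 - 67*√h
(V + K)/(r + F(B(1, -1))) = (1145 - 924)/(-2345/2 + (-6 - 67*I*√7)) = 221/(-2345/2 + (-6 - 67*I*√7)) = 221/(-2357/2 - 67*I*√7)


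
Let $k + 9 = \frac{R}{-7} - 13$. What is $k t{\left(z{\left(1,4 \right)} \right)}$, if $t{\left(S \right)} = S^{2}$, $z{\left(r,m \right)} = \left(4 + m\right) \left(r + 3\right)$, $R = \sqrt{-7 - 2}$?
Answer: $-22528 - \frac{3072 i}{7} \approx -22528.0 - 438.86 i$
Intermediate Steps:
$R = 3 i$ ($R = \sqrt{-9} = 3 i \approx 3.0 i$)
$z{\left(r,m \right)} = \left(3 + r\right) \left(4 + m\right)$ ($z{\left(r,m \right)} = \left(4 + m\right) \left(3 + r\right) = \left(3 + r\right) \left(4 + m\right)$)
$k = -22 - \frac{3 i}{7}$ ($k = -9 - \left(13 - \frac{3 i}{-7}\right) = -9 - \left(13 - 3 i \left(- \frac{1}{7}\right)\right) = -9 - \left(13 + \frac{3 i}{7}\right) = -22 - \frac{3 i}{7} \approx -22.0 - 0.42857 i$)
$k t{\left(z{\left(1,4 \right)} \right)} = \left(-22 - \frac{3 i}{7}\right) \left(12 + 3 \cdot 4 + 4 \cdot 1 + 4 \cdot 1\right)^{2} = \left(-22 - \frac{3 i}{7}\right) \left(12 + 12 + 4 + 4\right)^{2} = \left(-22 - \frac{3 i}{7}\right) 32^{2} = \left(-22 - \frac{3 i}{7}\right) 1024 = -22528 - \frac{3072 i}{7}$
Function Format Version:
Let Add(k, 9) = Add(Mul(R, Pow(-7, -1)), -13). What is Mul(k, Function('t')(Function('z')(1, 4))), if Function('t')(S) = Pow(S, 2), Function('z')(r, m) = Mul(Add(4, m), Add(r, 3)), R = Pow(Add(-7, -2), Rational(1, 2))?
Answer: Add(-22528, Mul(Rational(-3072, 7), I)) ≈ Add(-22528., Mul(-438.86, I))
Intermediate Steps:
R = Mul(3, I) (R = Pow(-9, Rational(1, 2)) = Mul(3, I) ≈ Mul(3.0000, I))
Function('z')(r, m) = Mul(Add(3, r), Add(4, m)) (Function('z')(r, m) = Mul(Add(4, m), Add(3, r)) = Mul(Add(3, r), Add(4, m)))
k = Add(-22, Mul(Rational(-3, 7), I)) (k = Add(-9, Add(Mul(Mul(3, I), Pow(-7, -1)), -13)) = Add(-9, Add(Mul(Mul(3, I), Rational(-1, 7)), -13)) = Add(-9, Add(Mul(Rational(-3, 7), I), -13)) = Add(-9, Add(-13, Mul(Rational(-3, 7), I))) = Add(-22, Mul(Rational(-3, 7), I)) ≈ Add(-22.000, Mul(-0.42857, I)))
Mul(k, Function('t')(Function('z')(1, 4))) = Mul(Add(-22, Mul(Rational(-3, 7), I)), Pow(Add(12, Mul(3, 4), Mul(4, 1), Mul(4, 1)), 2)) = Mul(Add(-22, Mul(Rational(-3, 7), I)), Pow(Add(12, 12, 4, 4), 2)) = Mul(Add(-22, Mul(Rational(-3, 7), I)), Pow(32, 2)) = Mul(Add(-22, Mul(Rational(-3, 7), I)), 1024) = Add(-22528, Mul(Rational(-3072, 7), I))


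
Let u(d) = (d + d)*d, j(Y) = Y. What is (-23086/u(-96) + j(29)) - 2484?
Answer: -22636823/9216 ≈ -2456.3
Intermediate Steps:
u(d) = 2*d**2 (u(d) = (2*d)*d = 2*d**2)
(-23086/u(-96) + j(29)) - 2484 = (-23086/(2*(-96)**2) + 29) - 2484 = (-23086/(2*9216) + 29) - 2484 = (-23086/18432 + 29) - 2484 = (-23086*1/18432 + 29) - 2484 = (-11543/9216 + 29) - 2484 = 255721/9216 - 2484 = -22636823/9216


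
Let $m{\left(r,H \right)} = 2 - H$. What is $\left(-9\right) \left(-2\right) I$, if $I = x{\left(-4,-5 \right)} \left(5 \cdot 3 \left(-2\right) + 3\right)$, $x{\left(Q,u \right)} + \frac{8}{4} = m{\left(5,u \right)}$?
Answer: $-2430$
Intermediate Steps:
$x{\left(Q,u \right)} = - u$ ($x{\left(Q,u \right)} = -2 - \left(-2 + u\right) = - u$)
$I = -135$ ($I = \left(-1\right) \left(-5\right) \left(5 \cdot 3 \left(-2\right) + 3\right) = 5 \left(15 \left(-2\right) + 3\right) = 5 \left(-30 + 3\right) = 5 \left(-27\right) = -135$)
$\left(-9\right) \left(-2\right) I = \left(-9\right) \left(-2\right) \left(-135\right) = 18 \left(-135\right) = -2430$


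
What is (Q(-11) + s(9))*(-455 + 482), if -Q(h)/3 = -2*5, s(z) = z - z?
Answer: 810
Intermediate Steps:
s(z) = 0
Q(h) = 30 (Q(h) = -(-6)*5 = -3*(-10) = 30)
(Q(-11) + s(9))*(-455 + 482) = (30 + 0)*(-455 + 482) = 30*27 = 810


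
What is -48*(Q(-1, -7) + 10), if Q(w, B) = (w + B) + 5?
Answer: -336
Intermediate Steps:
Q(w, B) = 5 + B + w (Q(w, B) = (B + w) + 5 = 5 + B + w)
-48*(Q(-1, -7) + 10) = -48*((5 - 7 - 1) + 10) = -48*(-3 + 10) = -48*7 = -336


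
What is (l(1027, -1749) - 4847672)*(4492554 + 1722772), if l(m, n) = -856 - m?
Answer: -30141565279930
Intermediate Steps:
(l(1027, -1749) - 4847672)*(4492554 + 1722772) = ((-856 - 1*1027) - 4847672)*(4492554 + 1722772) = ((-856 - 1027) - 4847672)*6215326 = (-1883 - 4847672)*6215326 = -4849555*6215326 = -30141565279930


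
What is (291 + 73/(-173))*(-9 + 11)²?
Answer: 201080/173 ≈ 1162.3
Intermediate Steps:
(291 + 73/(-173))*(-9 + 11)² = (291 + 73*(-1/173))*2² = (291 - 73/173)*4 = (50270/173)*4 = 201080/173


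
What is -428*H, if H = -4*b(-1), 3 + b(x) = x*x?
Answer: -3424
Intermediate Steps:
b(x) = -3 + x² (b(x) = -3 + x*x = -3 + x²)
H = 8 (H = -4*(-3 + (-1)²) = -4*(-3 + 1) = -4*(-2) = 8)
-428*H = -428*8 = -3424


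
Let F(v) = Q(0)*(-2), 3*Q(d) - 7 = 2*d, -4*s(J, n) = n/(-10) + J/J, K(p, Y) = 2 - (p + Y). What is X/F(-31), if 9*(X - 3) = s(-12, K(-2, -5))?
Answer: -1079/1680 ≈ -0.64226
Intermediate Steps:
K(p, Y) = 2 - Y - p (K(p, Y) = 2 - (Y + p) = 2 + (-Y - p) = 2 - Y - p)
s(J, n) = -¼ + n/40 (s(J, n) = -(n/(-10) + J/J)/4 = -(n*(-⅒) + 1)/4 = -(-n/10 + 1)/4 = -(1 - n/10)/4 = -¼ + n/40)
X = 1079/360 (X = 3 + (-¼ + (2 - 1*(-5) - 1*(-2))/40)/9 = 3 + (-¼ + (2 + 5 + 2)/40)/9 = 3 + (-¼ + (1/40)*9)/9 = 3 + (-¼ + 9/40)/9 = 3 + (⅑)*(-1/40) = 3 - 1/360 = 1079/360 ≈ 2.9972)
Q(d) = 7/3 + 2*d/3 (Q(d) = 7/3 + (2*d)/3 = 7/3 + 2*d/3)
F(v) = -14/3 (F(v) = (7/3 + (⅔)*0)*(-2) = (7/3 + 0)*(-2) = (7/3)*(-2) = -14/3)
X/F(-31) = 1079/(360*(-14/3)) = (1079/360)*(-3/14) = -1079/1680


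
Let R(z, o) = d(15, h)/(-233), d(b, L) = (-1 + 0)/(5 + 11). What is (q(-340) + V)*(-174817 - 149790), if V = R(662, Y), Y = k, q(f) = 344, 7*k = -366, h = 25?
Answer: -416286728831/3728 ≈ -1.1166e+8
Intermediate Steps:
d(b, L) = -1/16
k = -366/7 (k = (1/7)*(-366) = -366/7 ≈ -52.286)
Y = -366/7 ≈ -52.286
R(z, o) = 1/3728 (R(z, o) = -1/16/(-233) = -1/16*(-1/233) = 1/3728)
V = 1/3728 ≈ 0.00026824
(q(-340) + V)*(-174817 - 149790) = (344 + 1/3728)*(-174817 - 149790) = (1282433/3728)*(-324607) = -416286728831/3728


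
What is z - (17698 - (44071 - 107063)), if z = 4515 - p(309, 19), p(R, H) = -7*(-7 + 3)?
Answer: -76203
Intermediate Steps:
p(R, H) = 28 (p(R, H) = -7*(-4) = 28)
z = 4487 (z = 4515 - 1*28 = 4515 - 28 = 4487)
z - (17698 - (44071 - 107063)) = 4487 - (17698 - (44071 - 107063)) = 4487 - (17698 - 1*(-62992)) = 4487 - (17698 + 62992) = 4487 - 1*80690 = 4487 - 80690 = -76203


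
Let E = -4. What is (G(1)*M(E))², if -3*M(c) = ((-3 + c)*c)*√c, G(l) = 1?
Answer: -3136/9 ≈ -348.44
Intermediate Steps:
M(c) = -c^(3/2)*(-3 + c)/3 (M(c) = -(-3 + c)*c*√c/3 = -c*(-3 + c)*√c/3 = -c^(3/2)*(-3 + c)/3)
(G(1)*M(E))² = (1*((-4)^(3/2)*(3 - 1*(-4))/3))² = (1*((-8*I)*(3 + 4)/3))² = (1*((⅓)*(-8*I)*7))² = (1*(-56*I/3))² = (-56*I/3)² = -3136/9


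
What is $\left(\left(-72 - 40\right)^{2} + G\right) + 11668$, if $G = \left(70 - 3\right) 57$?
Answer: $28031$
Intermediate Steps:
$G = 3819$ ($G = 67 \cdot 57 = 3819$)
$\left(\left(-72 - 40\right)^{2} + G\right) + 11668 = \left(\left(-72 - 40\right)^{2} + 3819\right) + 11668 = \left(\left(-112\right)^{2} + 3819\right) + 11668 = \left(12544 + 3819\right) + 11668 = 16363 + 11668 = 28031$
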